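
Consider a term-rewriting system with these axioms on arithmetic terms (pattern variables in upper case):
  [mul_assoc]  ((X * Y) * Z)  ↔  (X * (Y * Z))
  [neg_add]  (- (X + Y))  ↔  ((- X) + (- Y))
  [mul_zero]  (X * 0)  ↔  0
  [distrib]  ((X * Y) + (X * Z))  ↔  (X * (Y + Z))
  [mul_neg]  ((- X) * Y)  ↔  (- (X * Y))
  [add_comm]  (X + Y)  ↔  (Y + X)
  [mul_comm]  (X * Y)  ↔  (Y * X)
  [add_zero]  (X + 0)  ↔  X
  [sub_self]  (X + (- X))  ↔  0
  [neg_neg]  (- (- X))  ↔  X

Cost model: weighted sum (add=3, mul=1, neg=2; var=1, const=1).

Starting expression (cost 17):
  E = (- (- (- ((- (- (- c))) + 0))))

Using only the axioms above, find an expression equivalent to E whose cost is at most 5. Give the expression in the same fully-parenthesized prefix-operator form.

(- (- c))   [cost 5]

step 1: add_zero (→) rewrites ((- (- (- c))) + 0) into (- (- (- c))), now (- (- (- (- (- (- c))))))
step 2: neg_neg (→) rewrites (- (- (- c))) into (- c), now (- (- (- (- c))))
step 3: neg_neg (→) rewrites (- (- (- (- c)))) into (- (- c)), reaching cost 5 (bound 5)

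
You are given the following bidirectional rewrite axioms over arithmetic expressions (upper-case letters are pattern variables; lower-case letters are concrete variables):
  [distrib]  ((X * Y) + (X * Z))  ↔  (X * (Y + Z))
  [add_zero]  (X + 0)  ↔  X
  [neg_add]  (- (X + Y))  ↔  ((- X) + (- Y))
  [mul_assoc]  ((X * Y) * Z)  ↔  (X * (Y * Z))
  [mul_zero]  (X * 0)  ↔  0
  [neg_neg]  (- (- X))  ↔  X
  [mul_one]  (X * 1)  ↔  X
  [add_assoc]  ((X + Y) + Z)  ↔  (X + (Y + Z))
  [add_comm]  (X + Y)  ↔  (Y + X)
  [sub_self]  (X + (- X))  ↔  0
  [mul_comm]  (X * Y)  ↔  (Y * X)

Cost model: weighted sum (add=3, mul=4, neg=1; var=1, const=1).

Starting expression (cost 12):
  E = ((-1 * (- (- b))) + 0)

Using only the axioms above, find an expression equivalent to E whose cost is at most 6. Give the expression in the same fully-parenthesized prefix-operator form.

1. [neg_neg →] (- (- b))  →  b;  E = ((-1 * b) + 0)
2. [mul_comm →] (-1 * b)  →  (b * -1);  E = ((b * -1) + 0)
3. [add_zero →] ((b * -1) + 0)  →  (b * -1);  cost 6 ≤ 6, done

(b * -1)   [cost 6]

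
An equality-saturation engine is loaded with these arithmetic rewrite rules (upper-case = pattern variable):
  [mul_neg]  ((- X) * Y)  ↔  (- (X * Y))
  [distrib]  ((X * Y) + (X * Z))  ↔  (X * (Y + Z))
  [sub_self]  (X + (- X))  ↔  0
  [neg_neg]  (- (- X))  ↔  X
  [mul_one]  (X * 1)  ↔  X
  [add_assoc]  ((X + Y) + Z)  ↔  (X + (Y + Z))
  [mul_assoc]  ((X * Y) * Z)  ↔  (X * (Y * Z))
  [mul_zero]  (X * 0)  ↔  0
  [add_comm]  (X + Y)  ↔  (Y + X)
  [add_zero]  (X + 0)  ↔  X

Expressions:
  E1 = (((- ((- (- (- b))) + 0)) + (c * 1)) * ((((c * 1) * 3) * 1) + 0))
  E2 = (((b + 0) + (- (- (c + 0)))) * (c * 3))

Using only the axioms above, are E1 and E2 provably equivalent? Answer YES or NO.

YES

1. [neg_neg →] (- (- (- b)))  →  (- b);  E1 = (((- ((- b) + 0)) + (c * 1)) * ((((c * 1) * 3) * 1) + 0))
2. [mul_one →] (c * 1)  →  c;  E1 = (((- ((- b) + 0)) + (c * 1)) * (((c * 3) * 1) + 0))
3. [add_zero →] ((- b) + 0)  →  (- b);  E1 = (((- (- b)) + (c * 1)) * (((c * 3) * 1) + 0))
4. [neg_neg →] (- (- b))  →  b;  E1 = ((b + (c * 1)) * (((c * 3) * 1) + 0))
5. [add_zero →] (((c * 3) * 1) + 0)  →  ((c * 3) * 1);  E1 = ((b + (c * 1)) * ((c * 3) * 1))
6. [mul_one →] (c * 1)  →  c;  E1 = ((b + c) * ((c * 3) * 1))
7. [mul_one →] ((c * 3) * 1)  →  (c * 3);  E1 = ((b + c) * (c * 3))
8. [neg_neg ←] c  →  (- (- c));  E1 = ((b + (- (- c))) * (c * 3))
9. [add_zero ←] b  →  (b + 0);  E1 = (((b + 0) + (- (- c))) * (c * 3))
10. [add_zero ←] c  →  (c + 0);  this is E2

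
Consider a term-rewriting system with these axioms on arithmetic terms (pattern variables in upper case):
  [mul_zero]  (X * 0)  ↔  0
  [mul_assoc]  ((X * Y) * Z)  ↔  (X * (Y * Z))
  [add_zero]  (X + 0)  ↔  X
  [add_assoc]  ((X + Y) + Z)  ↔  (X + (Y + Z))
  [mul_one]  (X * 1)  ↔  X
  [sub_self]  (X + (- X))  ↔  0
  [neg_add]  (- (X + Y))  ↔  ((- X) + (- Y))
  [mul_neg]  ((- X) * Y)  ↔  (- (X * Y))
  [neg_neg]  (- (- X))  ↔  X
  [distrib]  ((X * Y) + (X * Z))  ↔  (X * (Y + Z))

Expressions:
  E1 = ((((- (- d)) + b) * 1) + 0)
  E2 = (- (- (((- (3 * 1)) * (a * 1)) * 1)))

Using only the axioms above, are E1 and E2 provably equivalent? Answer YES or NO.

NO

All listed rules preserve value, hence provable equivalence implies equal values everywhere; look for a separating assignment.
a=0, b=0, d=1 gives E1 ↦ 1, E2 ↦ 0; values differ ⇒ not provably equivalent.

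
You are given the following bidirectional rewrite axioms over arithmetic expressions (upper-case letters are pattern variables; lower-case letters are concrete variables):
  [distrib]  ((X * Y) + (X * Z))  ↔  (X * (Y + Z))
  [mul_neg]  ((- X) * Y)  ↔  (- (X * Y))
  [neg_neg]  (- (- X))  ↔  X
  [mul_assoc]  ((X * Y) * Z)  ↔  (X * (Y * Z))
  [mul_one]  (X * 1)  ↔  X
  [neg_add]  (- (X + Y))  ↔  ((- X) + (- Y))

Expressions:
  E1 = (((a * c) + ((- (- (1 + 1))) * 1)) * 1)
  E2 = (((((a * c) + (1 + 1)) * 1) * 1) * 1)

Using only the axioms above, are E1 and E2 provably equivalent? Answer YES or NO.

1. [mul_one →] (((a * c) + ((- (- (1 + 1))) * 1)) * 1)  →  ((a * c) + ((- (- (1 + 1))) * 1))
2. [mul_one →] ((- (- (1 + 1))) * 1)  →  (- (- (1 + 1)));  E1 = ((a * c) + (- (- (1 + 1))))
3. [neg_neg →] (- (- (1 + 1)))  →  (1 + 1);  E1 = ((a * c) + (1 + 1))
4. [mul_one ←] ((a * c) + (1 + 1))  →  (((a * c) + (1 + 1)) * 1)
5. [mul_one ←] (((a * c) + (1 + 1)) * 1)  →  ((((a * c) + (1 + 1)) * 1) * 1)
6. [mul_one ←] ((a * c) + (1 + 1))  →  (((a * c) + (1 + 1)) * 1);  this is E2

YES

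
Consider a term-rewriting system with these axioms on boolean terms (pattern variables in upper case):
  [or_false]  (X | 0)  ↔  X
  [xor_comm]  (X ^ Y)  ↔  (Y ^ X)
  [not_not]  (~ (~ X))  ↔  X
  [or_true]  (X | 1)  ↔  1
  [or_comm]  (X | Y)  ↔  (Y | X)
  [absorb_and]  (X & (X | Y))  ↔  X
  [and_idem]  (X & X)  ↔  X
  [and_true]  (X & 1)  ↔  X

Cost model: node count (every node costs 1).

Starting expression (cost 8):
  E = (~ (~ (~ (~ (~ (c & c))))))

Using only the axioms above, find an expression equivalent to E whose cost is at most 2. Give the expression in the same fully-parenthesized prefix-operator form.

1. [and_idem →] (c & c)  →  c;  E = (~ (~ (~ (~ (~ c)))))
2. [not_not →] (~ (~ (~ c)))  →  (~ c);  E = (~ (~ (~ c)))
3. [not_not →] (~ (~ c))  →  c;  cost 2 ≤ 2, done

(~ c)   [cost 2]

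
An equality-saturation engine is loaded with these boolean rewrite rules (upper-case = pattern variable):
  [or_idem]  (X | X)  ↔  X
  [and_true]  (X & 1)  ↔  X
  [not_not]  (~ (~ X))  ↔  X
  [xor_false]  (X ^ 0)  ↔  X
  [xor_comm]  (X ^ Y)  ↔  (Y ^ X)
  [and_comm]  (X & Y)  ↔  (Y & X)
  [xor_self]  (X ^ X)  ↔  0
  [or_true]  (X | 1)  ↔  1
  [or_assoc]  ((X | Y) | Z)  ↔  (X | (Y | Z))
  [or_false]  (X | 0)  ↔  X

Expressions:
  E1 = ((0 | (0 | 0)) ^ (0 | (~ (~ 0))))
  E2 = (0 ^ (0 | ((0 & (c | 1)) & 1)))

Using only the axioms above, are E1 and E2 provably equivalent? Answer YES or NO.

(1) (~ (~ 0))  =[not_not →]=  0    ⊢ ((0 | (0 | 0)) ^ (0 | 0))
(2) (0 | 0)  =[or_idem →]=  0    ⊢ ((0 | (0 | 0)) ^ 0)
(3) (0 | 0)  =[or_idem →]=  0    ⊢ ((0 | 0) ^ 0)
(4) (0 | 0)  =[or_false →]=  0    ⊢ (0 ^ 0)
(5) 0  =[or_false ←]=  (0 | 0)    ⊢ (0 ^ (0 | 0))
(6) 0  =[and_true ←]=  (0 & 1)    ⊢ (0 ^ (0 | (0 & 1)))
(7) 1  =[or_true ←]=  (c | 1)    ⊢ (0 ^ (0 | (0 & (c | 1))))
(8) (0 & (c | 1))  =[and_true ←]=  ((0 & (c | 1)) & 1)    ⊢ E2

YES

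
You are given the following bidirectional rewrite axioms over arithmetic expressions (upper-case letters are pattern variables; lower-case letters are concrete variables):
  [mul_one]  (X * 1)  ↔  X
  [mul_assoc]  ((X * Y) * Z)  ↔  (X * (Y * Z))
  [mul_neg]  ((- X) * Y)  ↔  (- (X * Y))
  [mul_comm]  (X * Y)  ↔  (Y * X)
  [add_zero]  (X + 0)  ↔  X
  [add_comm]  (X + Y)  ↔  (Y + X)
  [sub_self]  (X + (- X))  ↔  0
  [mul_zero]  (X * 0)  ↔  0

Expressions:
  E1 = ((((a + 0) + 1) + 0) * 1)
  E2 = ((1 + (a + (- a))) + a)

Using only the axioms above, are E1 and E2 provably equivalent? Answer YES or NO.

YES

step 1: add_zero (→) rewrites (a + 0) into a, now (((a + 1) + 0) * 1)
step 2: mul_one (→) rewrites (((a + 1) + 0) * 1) into ((a + 1) + 0)
step 3: add_zero (→) rewrites ((a + 1) + 0) into (a + 1)
step 4: add_comm (→) rewrites (a + 1) into (1 + a)
step 5: add_zero (←) rewrites 1 into (1 + 0), now ((1 + 0) + a)
step 6: sub_self (←) rewrites 0 into (a + (- a)), which is E2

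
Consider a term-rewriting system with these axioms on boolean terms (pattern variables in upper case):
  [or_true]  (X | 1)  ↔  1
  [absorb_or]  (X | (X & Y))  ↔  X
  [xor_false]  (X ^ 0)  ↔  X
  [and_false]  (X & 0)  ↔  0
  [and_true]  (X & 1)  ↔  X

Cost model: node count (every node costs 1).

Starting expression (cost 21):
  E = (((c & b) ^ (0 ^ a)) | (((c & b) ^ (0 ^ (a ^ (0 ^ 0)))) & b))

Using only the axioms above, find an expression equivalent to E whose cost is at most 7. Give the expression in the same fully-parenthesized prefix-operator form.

(1) (0 ^ 0)  =[xor_false →]=  0    ⊢ (((c & b) ^ (0 ^ a)) | (((c & b) ^ (0 ^ (a ^ 0))) & b))
(2) (a ^ 0)  =[xor_false →]=  a    ⊢ (((c & b) ^ (0 ^ a)) | (((c & b) ^ (0 ^ a)) & b))
(3) (((c & b) ^ (0 ^ a)) | (((c & b) ^ (0 ^ a)) & b))  =[absorb_or →]=  ((c & b) ^ (0 ^ a))    ⊢ cost 7, within 7

((c & b) ^ (0 ^ a))   [cost 7]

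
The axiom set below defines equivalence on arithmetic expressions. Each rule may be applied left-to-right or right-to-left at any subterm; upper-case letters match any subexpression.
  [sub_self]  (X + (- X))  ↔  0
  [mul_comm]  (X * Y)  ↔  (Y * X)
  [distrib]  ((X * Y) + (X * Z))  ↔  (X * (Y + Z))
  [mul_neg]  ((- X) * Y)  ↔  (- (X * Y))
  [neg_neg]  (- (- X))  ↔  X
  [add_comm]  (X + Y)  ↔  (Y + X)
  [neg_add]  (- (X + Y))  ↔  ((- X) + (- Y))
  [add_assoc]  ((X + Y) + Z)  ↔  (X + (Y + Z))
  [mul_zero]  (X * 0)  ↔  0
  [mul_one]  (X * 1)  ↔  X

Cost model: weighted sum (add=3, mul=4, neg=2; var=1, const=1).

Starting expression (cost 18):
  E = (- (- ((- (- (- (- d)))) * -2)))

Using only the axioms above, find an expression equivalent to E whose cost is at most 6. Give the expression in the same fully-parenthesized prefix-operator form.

(1) (- (- d))  =[neg_neg →]=  d    ⊢ (- (- ((- (- d)) * -2)))
(2) (- (- ((- (- d)) * -2)))  =[neg_neg →]=  ((- (- d)) * -2)
(3) (- (- d))  =[neg_neg →]=  d    ⊢ cost 6, within 6

(d * -2)   [cost 6]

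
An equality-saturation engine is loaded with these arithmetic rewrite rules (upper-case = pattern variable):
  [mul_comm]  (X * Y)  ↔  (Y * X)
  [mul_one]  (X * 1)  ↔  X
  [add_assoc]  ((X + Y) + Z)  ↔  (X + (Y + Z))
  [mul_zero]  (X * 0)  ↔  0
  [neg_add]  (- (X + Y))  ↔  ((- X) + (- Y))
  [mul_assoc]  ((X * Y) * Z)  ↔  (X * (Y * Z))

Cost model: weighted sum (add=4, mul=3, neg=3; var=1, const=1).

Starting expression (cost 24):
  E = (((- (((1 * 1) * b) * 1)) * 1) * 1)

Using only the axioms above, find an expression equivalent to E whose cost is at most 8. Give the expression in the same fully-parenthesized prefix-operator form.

(- (1 * b))   [cost 8]

1. [mul_one →] (1 * 1)  →  1;  E = (((- ((1 * b) * 1)) * 1) * 1)
2. [mul_one →] ((- ((1 * b) * 1)) * 1)  →  (- ((1 * b) * 1));  E = ((- ((1 * b) * 1)) * 1)
3. [mul_one →] ((- ((1 * b) * 1)) * 1)  →  (- ((1 * b) * 1))
4. [mul_one →] ((1 * b) * 1)  →  (1 * b);  cost 8 ≤ 8, done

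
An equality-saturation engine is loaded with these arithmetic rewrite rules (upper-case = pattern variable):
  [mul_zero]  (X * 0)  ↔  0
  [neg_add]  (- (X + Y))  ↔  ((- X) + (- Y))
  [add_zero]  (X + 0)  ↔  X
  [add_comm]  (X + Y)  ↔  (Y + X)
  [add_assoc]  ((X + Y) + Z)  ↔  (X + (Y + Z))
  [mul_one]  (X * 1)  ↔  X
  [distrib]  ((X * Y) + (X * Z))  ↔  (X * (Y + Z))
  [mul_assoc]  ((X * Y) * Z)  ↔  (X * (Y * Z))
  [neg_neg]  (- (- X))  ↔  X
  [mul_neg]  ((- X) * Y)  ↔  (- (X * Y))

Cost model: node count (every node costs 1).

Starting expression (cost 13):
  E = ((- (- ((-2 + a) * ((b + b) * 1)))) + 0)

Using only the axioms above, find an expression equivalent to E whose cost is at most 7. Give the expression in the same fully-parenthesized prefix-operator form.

step 1: neg_neg (→) rewrites (- (- ((-2 + a) * ((b + b) * 1)))) into ((-2 + a) * ((b + b) * 1)), now (((-2 + a) * ((b + b) * 1)) + 0)
step 2: mul_one (→) rewrites ((b + b) * 1) into (b + b), now (((-2 + a) * (b + b)) + 0)
step 3: add_zero (→) rewrites (((-2 + a) * (b + b)) + 0) into ((-2 + a) * (b + b)), reaching cost 7 (bound 7)

((-2 + a) * (b + b))   [cost 7]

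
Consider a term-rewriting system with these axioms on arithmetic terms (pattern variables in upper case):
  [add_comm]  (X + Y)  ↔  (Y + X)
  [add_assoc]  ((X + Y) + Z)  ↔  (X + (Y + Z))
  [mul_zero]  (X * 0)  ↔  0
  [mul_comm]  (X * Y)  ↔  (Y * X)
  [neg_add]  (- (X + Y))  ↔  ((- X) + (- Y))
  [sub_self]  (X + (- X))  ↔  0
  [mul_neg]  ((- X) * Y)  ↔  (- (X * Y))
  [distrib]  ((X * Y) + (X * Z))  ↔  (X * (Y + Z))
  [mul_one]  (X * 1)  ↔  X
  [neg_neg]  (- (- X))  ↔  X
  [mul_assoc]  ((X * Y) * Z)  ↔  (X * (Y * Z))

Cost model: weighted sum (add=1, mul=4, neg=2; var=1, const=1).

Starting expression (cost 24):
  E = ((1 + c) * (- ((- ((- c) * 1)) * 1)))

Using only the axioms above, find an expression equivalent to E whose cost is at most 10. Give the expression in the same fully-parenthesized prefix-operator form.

((1 + c) * (- c))   [cost 10]

step 1: mul_one (→) rewrites ((- c) * 1) into (- c), now ((1 + c) * (- ((- (- c)) * 1)))
step 2: mul_one (→) rewrites ((- (- c)) * 1) into (- (- c)), now ((1 + c) * (- (- (- c))))
step 3: neg_neg (→) rewrites (- (- c)) into c, reaching cost 10 (bound 10)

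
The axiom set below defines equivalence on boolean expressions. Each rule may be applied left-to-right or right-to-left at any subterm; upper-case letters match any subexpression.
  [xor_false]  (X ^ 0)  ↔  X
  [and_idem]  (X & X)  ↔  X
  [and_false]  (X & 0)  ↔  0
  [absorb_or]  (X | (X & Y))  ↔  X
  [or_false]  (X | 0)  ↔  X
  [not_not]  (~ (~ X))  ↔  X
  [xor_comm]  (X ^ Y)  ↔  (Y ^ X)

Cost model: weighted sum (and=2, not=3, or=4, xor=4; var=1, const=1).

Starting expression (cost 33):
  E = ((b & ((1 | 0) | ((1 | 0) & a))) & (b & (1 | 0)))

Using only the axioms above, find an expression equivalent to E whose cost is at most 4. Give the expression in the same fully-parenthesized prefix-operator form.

(b & 1)   [cost 4]

(1) ((1 | 0) | ((1 | 0) & a))  =[absorb_or →]=  (1 | 0)    ⊢ ((b & (1 | 0)) & (b & (1 | 0)))
(2) ((b & (1 | 0)) & (b & (1 | 0)))  =[and_idem →]=  (b & (1 | 0))
(3) (1 | 0)  =[or_false →]=  1    ⊢ cost 4, within 4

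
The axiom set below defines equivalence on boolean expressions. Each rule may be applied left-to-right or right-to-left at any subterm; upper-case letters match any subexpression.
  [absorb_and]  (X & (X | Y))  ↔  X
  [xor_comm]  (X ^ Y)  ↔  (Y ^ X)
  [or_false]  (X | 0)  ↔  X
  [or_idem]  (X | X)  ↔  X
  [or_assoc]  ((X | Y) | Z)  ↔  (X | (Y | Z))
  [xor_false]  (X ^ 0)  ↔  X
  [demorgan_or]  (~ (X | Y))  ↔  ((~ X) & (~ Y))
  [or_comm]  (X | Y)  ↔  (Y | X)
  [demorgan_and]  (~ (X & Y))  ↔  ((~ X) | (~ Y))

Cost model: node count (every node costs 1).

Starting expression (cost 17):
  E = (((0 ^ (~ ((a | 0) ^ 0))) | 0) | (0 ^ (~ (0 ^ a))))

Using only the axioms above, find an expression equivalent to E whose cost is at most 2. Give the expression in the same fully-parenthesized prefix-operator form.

1. [or_false →] (a | 0)  →  a;  E = (((0 ^ (~ (a ^ 0))) | 0) | (0 ^ (~ (0 ^ a))))
2. [xor_comm →] (0 ^ a)  →  (a ^ 0);  E = (((0 ^ (~ (a ^ 0))) | 0) | (0 ^ (~ (a ^ 0))))
3. [or_false →] ((0 ^ (~ (a ^ 0))) | 0)  →  (0 ^ (~ (a ^ 0)));  E = ((0 ^ (~ (a ^ 0))) | (0 ^ (~ (a ^ 0))))
4. [or_idem →] ((0 ^ (~ (a ^ 0))) | (0 ^ (~ (a ^ 0))))  →  (0 ^ (~ (a ^ 0)))
5. [xor_comm →] (0 ^ (~ (a ^ 0)))  →  ((~ (a ^ 0)) ^ 0)
6. [xor_false →] (a ^ 0)  →  a;  E = ((~ a) ^ 0)
7. [xor_false →] ((~ a) ^ 0)  →  (~ a);  cost 2 ≤ 2, done

(~ a)   [cost 2]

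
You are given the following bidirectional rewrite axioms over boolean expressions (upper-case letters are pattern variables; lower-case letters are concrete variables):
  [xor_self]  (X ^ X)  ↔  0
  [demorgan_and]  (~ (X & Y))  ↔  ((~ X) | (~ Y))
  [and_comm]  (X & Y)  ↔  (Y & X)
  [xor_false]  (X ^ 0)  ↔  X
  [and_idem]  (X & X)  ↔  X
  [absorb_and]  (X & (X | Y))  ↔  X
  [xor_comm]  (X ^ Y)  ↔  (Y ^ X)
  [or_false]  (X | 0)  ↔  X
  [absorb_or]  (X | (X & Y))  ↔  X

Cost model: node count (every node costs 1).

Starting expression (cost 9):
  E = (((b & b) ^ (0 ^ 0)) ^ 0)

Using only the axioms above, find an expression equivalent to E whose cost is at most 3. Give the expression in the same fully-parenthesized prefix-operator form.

(b ^ 0)   [cost 3]

1. [and_idem →] (b & b)  →  b;  E = ((b ^ (0 ^ 0)) ^ 0)
2. [xor_false →] (0 ^ 0)  →  0;  E = ((b ^ 0) ^ 0)
3. [xor_false →] (b ^ 0)  →  b;  cost 3 ≤ 3, done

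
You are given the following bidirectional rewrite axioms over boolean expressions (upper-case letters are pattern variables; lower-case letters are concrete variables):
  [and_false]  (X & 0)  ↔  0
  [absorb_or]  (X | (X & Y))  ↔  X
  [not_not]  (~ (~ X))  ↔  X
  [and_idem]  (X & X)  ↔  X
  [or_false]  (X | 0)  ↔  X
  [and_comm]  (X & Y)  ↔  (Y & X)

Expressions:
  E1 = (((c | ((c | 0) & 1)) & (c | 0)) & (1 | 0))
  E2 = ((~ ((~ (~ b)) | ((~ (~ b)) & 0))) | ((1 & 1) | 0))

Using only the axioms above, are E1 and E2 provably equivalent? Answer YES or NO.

All listed rules preserve value, hence provable equivalence implies equal values everywhere; look for a separating assignment.
b=0, c=0 gives E1 ↦ 0, E2 ↦ 1; values differ ⇒ not provably equivalent.

NO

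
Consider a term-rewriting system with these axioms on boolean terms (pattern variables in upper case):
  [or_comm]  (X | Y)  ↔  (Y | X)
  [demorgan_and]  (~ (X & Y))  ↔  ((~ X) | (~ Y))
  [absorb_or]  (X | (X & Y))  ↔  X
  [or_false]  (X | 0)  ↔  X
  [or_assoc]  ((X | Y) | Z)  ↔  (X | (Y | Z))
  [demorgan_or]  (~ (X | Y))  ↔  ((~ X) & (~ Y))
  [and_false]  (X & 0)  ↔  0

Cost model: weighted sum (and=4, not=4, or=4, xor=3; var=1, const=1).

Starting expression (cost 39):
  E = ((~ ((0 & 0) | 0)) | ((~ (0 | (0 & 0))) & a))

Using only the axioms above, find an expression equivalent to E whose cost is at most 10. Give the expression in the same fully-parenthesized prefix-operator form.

(~ (0 & 0))   [cost 10]

(1) (0 | (0 & 0))  =[or_comm →]=  ((0 & 0) | 0)    ⊢ ((~ ((0 & 0) | 0)) | ((~ ((0 & 0) | 0)) & a))
(2) ((~ ((0 & 0) | 0)) | ((~ ((0 & 0) | 0)) & a))  =[absorb_or →]=  (~ ((0 & 0) | 0))
(3) ((0 & 0) | 0)  =[or_false →]=  (0 & 0)    ⊢ cost 10, within 10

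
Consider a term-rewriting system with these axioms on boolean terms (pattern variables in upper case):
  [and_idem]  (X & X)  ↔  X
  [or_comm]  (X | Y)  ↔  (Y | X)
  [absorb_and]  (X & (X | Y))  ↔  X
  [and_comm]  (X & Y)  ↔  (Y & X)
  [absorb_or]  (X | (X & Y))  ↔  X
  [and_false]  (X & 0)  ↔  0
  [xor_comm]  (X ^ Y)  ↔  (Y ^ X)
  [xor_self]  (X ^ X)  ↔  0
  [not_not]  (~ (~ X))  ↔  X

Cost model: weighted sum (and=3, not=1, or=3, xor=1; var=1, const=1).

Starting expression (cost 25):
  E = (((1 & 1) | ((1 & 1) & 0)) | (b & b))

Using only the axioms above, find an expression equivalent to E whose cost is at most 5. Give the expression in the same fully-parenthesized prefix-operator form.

(1 | b)   [cost 5]

step 1: absorb_or (→) rewrites ((1 & 1) | ((1 & 1) & 0)) into (1 & 1), now ((1 & 1) | (b & b))
step 2: and_idem (→) rewrites (b & b) into b, now ((1 & 1) | b)
step 3: and_idem (→) rewrites (1 & 1) into 1, reaching cost 5 (bound 5)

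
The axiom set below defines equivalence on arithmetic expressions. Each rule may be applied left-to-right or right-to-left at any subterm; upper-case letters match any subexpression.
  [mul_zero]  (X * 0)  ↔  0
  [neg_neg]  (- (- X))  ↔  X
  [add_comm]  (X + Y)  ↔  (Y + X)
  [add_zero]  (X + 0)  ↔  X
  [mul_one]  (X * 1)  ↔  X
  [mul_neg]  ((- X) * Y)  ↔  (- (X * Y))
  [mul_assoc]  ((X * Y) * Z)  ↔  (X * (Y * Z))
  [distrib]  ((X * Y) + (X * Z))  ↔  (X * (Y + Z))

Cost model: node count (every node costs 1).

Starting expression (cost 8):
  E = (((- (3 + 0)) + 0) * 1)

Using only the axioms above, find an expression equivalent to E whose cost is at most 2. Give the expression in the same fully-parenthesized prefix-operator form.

(- 3)   [cost 2]

1. [add_zero →] ((- (3 + 0)) + 0)  →  (- (3 + 0));  E = ((- (3 + 0)) * 1)
2. [mul_one →] ((- (3 + 0)) * 1)  →  (- (3 + 0))
3. [add_zero →] (3 + 0)  →  3;  cost 2 ≤ 2, done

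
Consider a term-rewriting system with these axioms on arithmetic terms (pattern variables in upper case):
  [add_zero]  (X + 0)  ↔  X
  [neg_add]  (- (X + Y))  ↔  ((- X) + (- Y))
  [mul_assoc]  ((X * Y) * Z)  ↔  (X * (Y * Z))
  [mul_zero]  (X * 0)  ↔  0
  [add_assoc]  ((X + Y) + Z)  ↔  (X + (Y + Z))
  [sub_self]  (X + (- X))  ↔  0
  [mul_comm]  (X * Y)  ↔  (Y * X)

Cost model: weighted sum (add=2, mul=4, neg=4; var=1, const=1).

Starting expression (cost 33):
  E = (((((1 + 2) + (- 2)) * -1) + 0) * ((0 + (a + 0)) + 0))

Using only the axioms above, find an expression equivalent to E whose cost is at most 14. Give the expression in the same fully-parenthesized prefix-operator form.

1. [add_zero →] ((((1 + 2) + (- 2)) * -1) + 0)  →  (((1 + 2) + (- 2)) * -1);  E = ((((1 + 2) + (- 2)) * -1) * ((0 + (a + 0)) + 0))
2. [add_zero →] (a + 0)  →  a;  E = ((((1 + 2) + (- 2)) * -1) * ((0 + a) + 0))
3. [add_zero →] ((0 + a) + 0)  →  (0 + a);  E = ((((1 + 2) + (- 2)) * -1) * (0 + a))
4. [add_assoc →] ((1 + 2) + (- 2))  →  (1 + (2 + (- 2)));  E = (((1 + (2 + (- 2))) * -1) * (0 + a))
5. [sub_self →] (2 + (- 2))  →  0;  E = (((1 + 0) * -1) * (0 + a))
6. [add_zero →] (1 + 0)  →  1;  cost 14 ≤ 14, done

((1 * -1) * (0 + a))   [cost 14]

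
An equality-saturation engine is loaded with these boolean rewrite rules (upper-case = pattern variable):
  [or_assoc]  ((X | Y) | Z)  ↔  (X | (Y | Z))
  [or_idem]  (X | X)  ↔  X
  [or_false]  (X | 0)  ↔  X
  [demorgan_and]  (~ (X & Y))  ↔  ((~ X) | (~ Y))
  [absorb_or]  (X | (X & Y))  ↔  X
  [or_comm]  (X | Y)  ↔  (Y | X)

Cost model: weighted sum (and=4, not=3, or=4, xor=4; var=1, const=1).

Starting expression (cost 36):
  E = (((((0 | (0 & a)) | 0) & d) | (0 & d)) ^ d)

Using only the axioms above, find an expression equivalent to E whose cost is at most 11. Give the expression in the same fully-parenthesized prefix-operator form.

((0 & d) ^ d)   [cost 11]

step 1: absorb_or (→) rewrites (0 | (0 & a)) into 0, now ((((0 | 0) & d) | (0 & d)) ^ d)
step 2: or_idem (→) rewrites (0 | 0) into 0, now (((0 & d) | (0 & d)) ^ d)
step 3: or_idem (→) rewrites ((0 & d) | (0 & d)) into (0 & d), reaching cost 11 (bound 11)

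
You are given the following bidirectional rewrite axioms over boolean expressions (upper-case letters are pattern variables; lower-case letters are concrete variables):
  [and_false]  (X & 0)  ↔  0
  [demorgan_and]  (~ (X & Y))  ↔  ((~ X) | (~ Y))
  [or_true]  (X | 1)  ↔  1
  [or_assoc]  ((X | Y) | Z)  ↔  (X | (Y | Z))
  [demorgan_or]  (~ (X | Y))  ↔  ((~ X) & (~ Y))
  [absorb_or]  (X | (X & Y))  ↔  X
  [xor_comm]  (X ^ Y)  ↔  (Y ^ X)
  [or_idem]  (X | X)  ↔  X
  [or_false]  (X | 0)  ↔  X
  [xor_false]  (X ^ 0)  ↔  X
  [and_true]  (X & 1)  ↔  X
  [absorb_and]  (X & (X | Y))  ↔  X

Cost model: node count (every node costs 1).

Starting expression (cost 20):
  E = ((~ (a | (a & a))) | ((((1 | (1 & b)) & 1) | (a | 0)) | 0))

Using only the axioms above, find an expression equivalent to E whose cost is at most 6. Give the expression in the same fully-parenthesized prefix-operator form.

((~ a) | (1 | a))   [cost 6]

step 1: and_true (→) rewrites ((1 | (1 & b)) & 1) into (1 | (1 & b)), now ((~ (a | (a & a))) | (((1 | (1 & b)) | (a | 0)) | 0))
step 2: absorb_or (→) rewrites (a | (a & a)) into a, now ((~ a) | (((1 | (1 & b)) | (a | 0)) | 0))
step 3: absorb_or (→) rewrites (1 | (1 & b)) into 1, now ((~ a) | ((1 | (a | 0)) | 0))
step 4: or_false (→) rewrites ((1 | (a | 0)) | 0) into (1 | (a | 0)), now ((~ a) | (1 | (a | 0)))
step 5: or_false (→) rewrites (a | 0) into a, reaching cost 6 (bound 6)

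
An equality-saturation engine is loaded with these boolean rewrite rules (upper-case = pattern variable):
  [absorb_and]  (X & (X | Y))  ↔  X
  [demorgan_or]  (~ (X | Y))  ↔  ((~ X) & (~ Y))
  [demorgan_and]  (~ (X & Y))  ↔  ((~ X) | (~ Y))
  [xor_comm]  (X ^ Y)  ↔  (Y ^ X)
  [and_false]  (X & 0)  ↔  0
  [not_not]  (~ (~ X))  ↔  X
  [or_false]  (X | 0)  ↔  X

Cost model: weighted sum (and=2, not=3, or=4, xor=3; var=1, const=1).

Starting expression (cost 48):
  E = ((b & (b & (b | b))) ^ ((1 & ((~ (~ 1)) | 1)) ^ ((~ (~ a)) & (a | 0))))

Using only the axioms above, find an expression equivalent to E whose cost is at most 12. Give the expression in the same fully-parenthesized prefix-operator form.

(1) (~ (~ 1))  =[not_not →]=  1    ⊢ ((b & (b & (b | b))) ^ ((1 & (1 | 1)) ^ ((~ (~ a)) & (a | 0))))
(2) (b & (b | b))  =[absorb_and →]=  b    ⊢ ((b & b) ^ ((1 & (1 | 1)) ^ ((~ (~ a)) & (a | 0))))
(3) (~ (~ a))  =[not_not →]=  a    ⊢ ((b & b) ^ ((1 & (1 | 1)) ^ (a & (a | 0))))
(4) (1 & (1 | 1))  =[absorb_and →]=  1    ⊢ ((b & b) ^ (1 ^ (a & (a | 0))))
(5) (a & (a | 0))  =[absorb_and →]=  a    ⊢ cost 12, within 12

((b & b) ^ (1 ^ a))   [cost 12]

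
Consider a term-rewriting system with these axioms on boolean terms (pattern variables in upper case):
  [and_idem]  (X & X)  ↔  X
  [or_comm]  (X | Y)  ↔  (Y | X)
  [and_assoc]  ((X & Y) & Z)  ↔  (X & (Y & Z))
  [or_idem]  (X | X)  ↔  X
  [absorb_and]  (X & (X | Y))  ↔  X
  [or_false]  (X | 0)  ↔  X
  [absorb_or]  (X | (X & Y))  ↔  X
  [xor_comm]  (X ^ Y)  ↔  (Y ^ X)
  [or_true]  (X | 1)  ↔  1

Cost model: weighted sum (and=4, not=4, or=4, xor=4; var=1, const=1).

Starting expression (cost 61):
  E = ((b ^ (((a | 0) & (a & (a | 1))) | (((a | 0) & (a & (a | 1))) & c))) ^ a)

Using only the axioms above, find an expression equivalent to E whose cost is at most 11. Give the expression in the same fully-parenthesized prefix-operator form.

step 1: absorb_or (→) rewrites (((a | 0) & (a & (a | 1))) | (((a | 0) & (a & (a | 1))) & c)) into ((a | 0) & (a & (a | 1))), now ((b ^ ((a | 0) & (a & (a | 1)))) ^ a)
step 2: or_false (→) rewrites (a | 0) into a, now ((b ^ (a & (a & (a | 1)))) ^ a)
step 3: absorb_and (→) rewrites (a & (a | 1)) into a, now ((b ^ (a & a)) ^ a)
step 4: and_idem (→) rewrites (a & a) into a, reaching cost 11 (bound 11)

((b ^ a) ^ a)   [cost 11]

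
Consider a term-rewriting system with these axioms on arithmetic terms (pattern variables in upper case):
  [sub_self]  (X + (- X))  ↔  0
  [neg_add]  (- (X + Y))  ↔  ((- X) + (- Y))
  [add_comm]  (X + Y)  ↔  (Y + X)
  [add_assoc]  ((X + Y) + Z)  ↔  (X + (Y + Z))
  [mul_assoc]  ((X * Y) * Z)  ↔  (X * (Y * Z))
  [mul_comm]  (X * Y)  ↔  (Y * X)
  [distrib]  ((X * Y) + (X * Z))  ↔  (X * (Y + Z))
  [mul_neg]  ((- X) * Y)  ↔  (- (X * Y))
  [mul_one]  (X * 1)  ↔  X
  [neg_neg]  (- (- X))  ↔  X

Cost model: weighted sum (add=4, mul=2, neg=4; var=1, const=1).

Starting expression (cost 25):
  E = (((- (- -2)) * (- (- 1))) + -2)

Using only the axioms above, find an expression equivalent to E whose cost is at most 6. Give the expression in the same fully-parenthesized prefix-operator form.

1. [neg_neg →] (- (- 1))  →  1;  E = (((- (- -2)) * 1) + -2)
2. [neg_neg →] (- (- -2))  →  -2;  E = ((-2 * 1) + -2)
3. [mul_one →] (-2 * 1)  →  -2;  cost 6 ≤ 6, done

(-2 + -2)   [cost 6]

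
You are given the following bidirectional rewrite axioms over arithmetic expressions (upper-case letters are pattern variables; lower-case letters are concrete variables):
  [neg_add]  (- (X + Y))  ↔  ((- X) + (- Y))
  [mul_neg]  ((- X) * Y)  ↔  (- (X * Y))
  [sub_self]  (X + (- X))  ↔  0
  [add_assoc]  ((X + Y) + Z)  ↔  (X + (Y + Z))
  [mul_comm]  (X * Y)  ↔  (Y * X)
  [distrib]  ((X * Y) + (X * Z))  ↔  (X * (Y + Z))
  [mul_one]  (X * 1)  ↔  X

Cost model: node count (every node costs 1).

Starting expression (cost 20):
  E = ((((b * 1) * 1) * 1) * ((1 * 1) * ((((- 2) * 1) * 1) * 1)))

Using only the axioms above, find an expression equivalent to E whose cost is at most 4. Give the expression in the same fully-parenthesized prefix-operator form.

((- 2) * b)   [cost 4]

1. [mul_one →] ((((- 2) * 1) * 1) * 1)  →  (((- 2) * 1) * 1);  E = ((((b * 1) * 1) * 1) * ((1 * 1) * (((- 2) * 1) * 1)))
2. [mul_one →] (1 * 1)  →  1;  E = ((((b * 1) * 1) * 1) * (1 * (((- 2) * 1) * 1)))
3. [mul_comm →] (1 * (((- 2) * 1) * 1))  →  ((((- 2) * 1) * 1) * 1);  E = ((((b * 1) * 1) * 1) * ((((- 2) * 1) * 1) * 1))
4. [mul_one →] (b * 1)  →  b;  E = (((b * 1) * 1) * ((((- 2) * 1) * 1) * 1))
5. [mul_neg →] ((- 2) * 1)  →  (- (2 * 1));  E = (((b * 1) * 1) * (((- (2 * 1)) * 1) * 1))
6. [mul_comm →] (((b * 1) * 1) * (((- (2 * 1)) * 1) * 1))  →  ((((- (2 * 1)) * 1) * 1) * ((b * 1) * 1))
7. [mul_one →] (2 * 1)  →  2;  E = ((((- 2) * 1) * 1) * ((b * 1) * 1))
8. [mul_one →] (((- 2) * 1) * 1)  →  ((- 2) * 1);  E = (((- 2) * 1) * ((b * 1) * 1))
9. [mul_one →] ((- 2) * 1)  →  (- 2);  E = ((- 2) * ((b * 1) * 1))
10. [mul_one →] (b * 1)  →  b;  E = ((- 2) * (b * 1))
11. [mul_one →] (b * 1)  →  b;  cost 4 ≤ 4, done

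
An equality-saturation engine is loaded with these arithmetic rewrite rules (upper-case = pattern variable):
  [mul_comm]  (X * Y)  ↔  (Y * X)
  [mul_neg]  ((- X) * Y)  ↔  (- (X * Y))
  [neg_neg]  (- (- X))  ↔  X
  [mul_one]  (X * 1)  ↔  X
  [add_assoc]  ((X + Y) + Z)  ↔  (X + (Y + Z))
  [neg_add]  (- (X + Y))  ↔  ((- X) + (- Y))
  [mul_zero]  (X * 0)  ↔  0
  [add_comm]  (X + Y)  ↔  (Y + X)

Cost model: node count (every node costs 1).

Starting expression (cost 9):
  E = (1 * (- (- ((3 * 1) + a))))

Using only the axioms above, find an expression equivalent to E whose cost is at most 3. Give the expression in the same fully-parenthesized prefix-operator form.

(a + 3)   [cost 3]

(1) (- (- ((3 * 1) + a)))  =[neg_neg →]=  ((3 * 1) + a)    ⊢ (1 * ((3 * 1) + a))
(2) (3 * 1)  =[mul_one →]=  3    ⊢ (1 * (3 + a))
(3) (1 * (3 + a))  =[mul_comm →]=  ((3 + a) * 1)
(4) (3 + a)  =[add_comm →]=  (a + 3)    ⊢ ((a + 3) * 1)
(5) ((a + 3) * 1)  =[mul_one →]=  (a + 3)    ⊢ cost 3, within 3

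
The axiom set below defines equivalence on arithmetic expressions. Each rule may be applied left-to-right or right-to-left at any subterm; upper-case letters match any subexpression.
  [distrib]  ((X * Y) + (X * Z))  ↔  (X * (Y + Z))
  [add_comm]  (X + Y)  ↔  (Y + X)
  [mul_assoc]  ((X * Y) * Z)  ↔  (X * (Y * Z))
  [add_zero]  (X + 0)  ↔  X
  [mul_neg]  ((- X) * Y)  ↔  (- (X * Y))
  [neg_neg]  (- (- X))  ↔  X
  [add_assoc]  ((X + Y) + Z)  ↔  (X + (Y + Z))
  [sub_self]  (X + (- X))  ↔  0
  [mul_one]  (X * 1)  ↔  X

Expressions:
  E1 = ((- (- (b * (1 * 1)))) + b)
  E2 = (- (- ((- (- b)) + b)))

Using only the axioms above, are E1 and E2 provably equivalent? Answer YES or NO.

YES

1. [neg_neg →] (- (- (b * (1 * 1))))  →  (b * (1 * 1));  E1 = ((b * (1 * 1)) + b)
2. [mul_one →] (1 * 1)  →  1;  E1 = ((b * 1) + b)
3. [mul_one →] (b * 1)  →  b;  E1 = (b + b)
4. [neg_neg ←] b  →  (- (- b));  E1 = (b + (- (- b)))
5. [add_comm →] (b + (- (- b)))  →  ((- (- b)) + b)
6. [neg_neg ←] ((- (- b)) + b)  →  (- (- ((- (- b)) + b)));  this is E2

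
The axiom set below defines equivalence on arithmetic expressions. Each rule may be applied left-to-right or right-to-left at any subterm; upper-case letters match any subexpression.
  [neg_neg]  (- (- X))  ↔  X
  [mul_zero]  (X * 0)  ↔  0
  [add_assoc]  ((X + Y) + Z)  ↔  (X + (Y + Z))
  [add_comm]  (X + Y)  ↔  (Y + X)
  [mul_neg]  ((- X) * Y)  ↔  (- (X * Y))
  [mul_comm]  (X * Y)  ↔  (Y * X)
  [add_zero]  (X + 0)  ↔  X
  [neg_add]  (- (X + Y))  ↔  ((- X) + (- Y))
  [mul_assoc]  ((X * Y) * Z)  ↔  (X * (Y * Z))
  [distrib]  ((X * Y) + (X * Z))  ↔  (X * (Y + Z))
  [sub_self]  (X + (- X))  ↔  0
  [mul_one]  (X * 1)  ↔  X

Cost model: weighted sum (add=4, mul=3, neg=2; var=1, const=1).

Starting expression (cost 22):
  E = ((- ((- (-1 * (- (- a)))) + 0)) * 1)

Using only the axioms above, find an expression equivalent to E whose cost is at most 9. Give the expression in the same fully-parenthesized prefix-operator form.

step 1: add_zero (→) rewrites ((- (-1 * (- (- a)))) + 0) into (- (-1 * (- (- a)))), now ((- (- (-1 * (- (- a))))) * 1)
step 2: neg_neg (→) rewrites (- (- (-1 * (- (- a))))) into (-1 * (- (- a))), now ((-1 * (- (- a))) * 1)
step 3: neg_neg (→) rewrites (- (- a)) into a, reaching cost 9 (bound 9)

((-1 * a) * 1)   [cost 9]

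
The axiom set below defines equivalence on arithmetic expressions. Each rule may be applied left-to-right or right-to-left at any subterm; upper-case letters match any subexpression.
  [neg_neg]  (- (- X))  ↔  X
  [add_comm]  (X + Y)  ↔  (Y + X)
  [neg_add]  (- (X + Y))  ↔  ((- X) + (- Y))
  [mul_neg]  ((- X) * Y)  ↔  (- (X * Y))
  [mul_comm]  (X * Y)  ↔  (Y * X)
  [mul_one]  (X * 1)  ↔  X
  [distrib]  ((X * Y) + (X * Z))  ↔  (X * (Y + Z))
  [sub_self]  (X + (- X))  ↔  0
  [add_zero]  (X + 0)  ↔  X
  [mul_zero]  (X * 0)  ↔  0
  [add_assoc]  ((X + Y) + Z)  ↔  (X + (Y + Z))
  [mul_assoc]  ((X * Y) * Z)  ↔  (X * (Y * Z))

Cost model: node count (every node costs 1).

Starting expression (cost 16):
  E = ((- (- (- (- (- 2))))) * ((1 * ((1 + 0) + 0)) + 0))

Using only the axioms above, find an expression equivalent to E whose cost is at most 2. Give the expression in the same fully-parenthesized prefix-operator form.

(- 2)   [cost 2]

step 1: neg_neg (→) rewrites (- (- (- (- 2)))) into (- (- 2)), now ((- (- (- 2))) * ((1 * ((1 + 0) + 0)) + 0))
step 2: add_zero (→) rewrites (1 + 0) into 1, now ((- (- (- 2))) * ((1 * (1 + 0)) + 0))
step 3: add_zero (→) rewrites (1 + 0) into 1, now ((- (- (- 2))) * ((1 * 1) + 0))
step 4: mul_neg (→) rewrites ((- (- (- 2))) * ((1 * 1) + 0)) into (- ((- (- 2)) * ((1 * 1) + 0)))
step 5: add_zero (→) rewrites ((1 * 1) + 0) into (1 * 1), now (- ((- (- 2)) * (1 * 1)))
step 6: mul_one (→) rewrites (1 * 1) into 1, now (- ((- (- 2)) * 1))
step 7: mul_one (→) rewrites ((- (- 2)) * 1) into (- (- 2)), now (- (- (- 2)))
step 8: neg_neg (→) rewrites (- (- (- 2))) into (- 2), reaching cost 2 (bound 2)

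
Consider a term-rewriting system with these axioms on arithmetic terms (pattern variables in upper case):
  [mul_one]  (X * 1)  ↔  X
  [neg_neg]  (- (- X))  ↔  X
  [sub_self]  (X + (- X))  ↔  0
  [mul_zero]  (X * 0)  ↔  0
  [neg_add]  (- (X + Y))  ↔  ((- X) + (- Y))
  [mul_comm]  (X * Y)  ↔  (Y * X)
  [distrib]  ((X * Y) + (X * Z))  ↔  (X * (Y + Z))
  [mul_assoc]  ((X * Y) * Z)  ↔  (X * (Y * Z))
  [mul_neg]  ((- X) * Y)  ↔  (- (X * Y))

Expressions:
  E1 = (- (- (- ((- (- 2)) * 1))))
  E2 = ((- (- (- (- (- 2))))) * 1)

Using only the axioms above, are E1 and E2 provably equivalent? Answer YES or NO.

YES

1. [neg_neg →] (- (- 2))  →  2;  E1 = (- (- (- (2 * 1))))
2. [mul_one →] (2 * 1)  →  2;  E1 = (- (- (- 2)))
3. [neg_neg →] (- (- 2))  →  2;  E1 = (- 2)
4. [mul_one ←] (- 2)  →  ((- 2) * 1)
5. [neg_neg ←] 2  →  (- (- 2));  E1 = ((- (- (- 2))) * 1)
6. [neg_neg ←] (- (- (- 2)))  →  (- (- (- (- (- 2)))));  this is E2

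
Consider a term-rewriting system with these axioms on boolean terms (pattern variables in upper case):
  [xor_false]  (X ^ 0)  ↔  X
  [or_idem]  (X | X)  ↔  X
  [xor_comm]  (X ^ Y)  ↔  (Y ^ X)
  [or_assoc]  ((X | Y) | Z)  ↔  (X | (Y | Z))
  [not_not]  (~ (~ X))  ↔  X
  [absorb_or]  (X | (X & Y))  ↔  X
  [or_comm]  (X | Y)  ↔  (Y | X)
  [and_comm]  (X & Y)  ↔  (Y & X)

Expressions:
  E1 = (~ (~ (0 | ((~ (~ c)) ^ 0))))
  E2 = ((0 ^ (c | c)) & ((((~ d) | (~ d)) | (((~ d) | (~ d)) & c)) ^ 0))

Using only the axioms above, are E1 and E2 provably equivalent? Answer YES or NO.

All listed rules preserve value, hence provable equivalence implies equal values everywhere; look for a separating assignment.
c=1, d=1 gives E1 ↦ 1, E2 ↦ 0; values differ ⇒ not provably equivalent.

NO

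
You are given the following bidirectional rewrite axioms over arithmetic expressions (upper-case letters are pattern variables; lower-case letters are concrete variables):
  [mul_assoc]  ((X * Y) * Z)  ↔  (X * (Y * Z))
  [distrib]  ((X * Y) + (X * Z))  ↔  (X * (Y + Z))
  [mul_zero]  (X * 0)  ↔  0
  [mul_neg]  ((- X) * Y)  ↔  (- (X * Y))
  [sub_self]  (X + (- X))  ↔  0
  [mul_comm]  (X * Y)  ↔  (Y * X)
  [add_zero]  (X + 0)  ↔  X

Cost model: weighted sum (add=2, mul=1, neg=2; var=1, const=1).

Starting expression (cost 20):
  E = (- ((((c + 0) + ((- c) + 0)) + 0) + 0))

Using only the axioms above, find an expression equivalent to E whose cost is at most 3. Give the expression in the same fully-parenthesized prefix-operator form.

(- 0)   [cost 3]

step 1: add_zero (→) rewrites ((- c) + 0) into (- c), now (- ((((c + 0) + (- c)) + 0) + 0))
step 2: add_zero (→) rewrites (((c + 0) + (- c)) + 0) into ((c + 0) + (- c)), now (- (((c + 0) + (- c)) + 0))
step 3: add_zero (→) rewrites (((c + 0) + (- c)) + 0) into ((c + 0) + (- c)), now (- ((c + 0) + (- c)))
step 4: add_zero (→) rewrites (c + 0) into c, now (- (c + (- c)))
step 5: sub_self (→) rewrites (c + (- c)) into 0, reaching cost 3 (bound 3)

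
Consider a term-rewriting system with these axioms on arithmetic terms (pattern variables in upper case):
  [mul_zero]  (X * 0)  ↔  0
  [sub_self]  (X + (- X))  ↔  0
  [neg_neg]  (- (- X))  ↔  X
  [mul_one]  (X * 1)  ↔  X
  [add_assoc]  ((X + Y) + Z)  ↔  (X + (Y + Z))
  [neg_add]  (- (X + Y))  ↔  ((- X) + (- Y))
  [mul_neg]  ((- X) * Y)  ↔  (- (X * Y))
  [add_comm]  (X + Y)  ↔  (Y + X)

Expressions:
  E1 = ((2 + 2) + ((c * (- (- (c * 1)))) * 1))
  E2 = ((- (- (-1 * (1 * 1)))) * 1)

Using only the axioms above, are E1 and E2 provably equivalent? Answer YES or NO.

The axioms are sound identities: if E1 ↔* E2 then E1 and E2 evaluate identically under any assignment.
Under c=0: E1 evaluates to 4, E2 to -1. Distinct ⇒ no rewrite sequence connects them.

NO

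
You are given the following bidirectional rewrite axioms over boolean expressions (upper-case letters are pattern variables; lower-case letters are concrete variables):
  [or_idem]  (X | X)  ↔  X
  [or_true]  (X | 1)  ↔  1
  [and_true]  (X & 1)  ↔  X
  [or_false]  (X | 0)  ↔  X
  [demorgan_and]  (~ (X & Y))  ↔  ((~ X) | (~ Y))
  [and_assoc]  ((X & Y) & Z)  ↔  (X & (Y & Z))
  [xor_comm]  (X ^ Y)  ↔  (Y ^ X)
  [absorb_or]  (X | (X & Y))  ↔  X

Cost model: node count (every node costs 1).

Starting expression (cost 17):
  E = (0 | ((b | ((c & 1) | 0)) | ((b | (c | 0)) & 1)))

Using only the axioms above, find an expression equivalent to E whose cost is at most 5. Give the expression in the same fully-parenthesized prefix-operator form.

1. [and_true →] (c & 1)  →  c;  E = (0 | ((b | (c | 0)) | ((b | (c | 0)) & 1)))
2. [absorb_or →] ((b | (c | 0)) | ((b | (c | 0)) & 1))  →  (b | (c | 0));  E = (0 | (b | (c | 0)))
3. [or_false →] (c | 0)  →  c;  cost 5 ≤ 5, done

(0 | (b | c))   [cost 5]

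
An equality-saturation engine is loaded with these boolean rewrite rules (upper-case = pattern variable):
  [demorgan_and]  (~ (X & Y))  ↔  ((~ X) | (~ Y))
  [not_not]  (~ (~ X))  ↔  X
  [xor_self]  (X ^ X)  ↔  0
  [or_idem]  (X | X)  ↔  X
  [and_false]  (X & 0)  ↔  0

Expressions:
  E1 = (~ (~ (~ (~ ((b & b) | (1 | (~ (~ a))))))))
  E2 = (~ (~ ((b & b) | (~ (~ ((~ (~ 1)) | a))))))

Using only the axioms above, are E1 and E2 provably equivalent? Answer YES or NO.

1. [not_not →] (~ (~ (~ ((b & b) | (1 | (~ (~ a)))))))  →  (~ ((b & b) | (1 | (~ (~ a)))));  E1 = (~ (~ ((b & b) | (1 | (~ (~ a))))))
2. [not_not →] (~ (~ a))  →  a;  E1 = (~ (~ ((b & b) | (1 | a))))
3. [not_not ←] (1 | a)  →  (~ (~ (1 | a)));  E1 = (~ (~ ((b & b) | (~ (~ (1 | a))))))
4. [not_not ←] 1  →  (~ (~ 1));  this is E2

YES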